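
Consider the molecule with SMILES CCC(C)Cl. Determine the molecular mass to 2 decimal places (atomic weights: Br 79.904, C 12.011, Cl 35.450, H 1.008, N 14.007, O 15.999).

First, the molecular formula is C4H9Cl (counting implicit H from valence).
  C: 4 × 12.011 = 48.044
  Cl: 1 × 35.450 = 35.450
  H: 9 × 1.008 = 9.072
Sum: 4×12.011 + 1×35.450 + 9×1.008 = 92.566 → 92.57 g/mol.

92.57 g/mol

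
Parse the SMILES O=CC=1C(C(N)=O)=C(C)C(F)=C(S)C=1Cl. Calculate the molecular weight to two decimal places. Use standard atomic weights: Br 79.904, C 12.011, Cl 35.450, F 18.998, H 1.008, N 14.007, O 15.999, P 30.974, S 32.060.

247.67 g/mol

First, the molecular formula is C9H7ClFNO2S (counting implicit H from valence).
  C: 9 × 12.011 = 108.099
  Cl: 1 × 35.450 = 35.450
  F: 1 × 18.998 = 18.998
  H: 7 × 1.008 = 7.056
  N: 1 × 14.007 = 14.007
  O: 2 × 15.999 = 31.998
  S: 1 × 32.060 = 32.060
Sum: 9×12.011 + 1×35.450 + 1×18.998 + 7×1.008 + 1×14.007 + 2×15.999 + 1×32.060 = 247.668 → 247.67 g/mol.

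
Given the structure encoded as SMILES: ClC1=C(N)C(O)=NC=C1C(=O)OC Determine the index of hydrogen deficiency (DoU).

5

Degree of unsaturation = (number of rings) + (number of π bonds).
Ring closures in the SMILES: 1.
π bonds: 4 double bonds (each 1 DoU) → 4 DoU from unsaturation.
Total DoU = 1 + 4 = 5.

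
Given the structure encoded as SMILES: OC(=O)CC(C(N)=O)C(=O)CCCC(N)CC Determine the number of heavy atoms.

Every atom symbol written in the SMILES (organic subset) is one heavy atom; implicit H are not written.
Heavy atoms by element → C:11, N:2, O:4.
Total: 17.

17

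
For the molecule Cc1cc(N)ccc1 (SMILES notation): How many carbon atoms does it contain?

7

Count every carbon token in the SMILES (each C, including those in ring-closure positions and inside branches).
Carbon count: 7.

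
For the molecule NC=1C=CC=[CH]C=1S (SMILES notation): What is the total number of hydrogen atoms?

7

Walk through each heavy atom and fill implicit hydrogens from standard valence (C 4, N 3, O 2, S 2, halogen 1):
  atom 1: N, bond orders sum to 1 (valence 3) → 2 H
  atom 2: C, bond orders sum to 4 (valence 4) → 0 H
  atom 3: C, bond orders sum to 3 (valence 4) → 1 H
  atom 4: C, bond orders sum to 3 (valence 4) → 1 H
  atom 5: C, bond orders sum to 3 (valence 4) → 1 H
  atom 6: C with explicit H count 1
  atom 7: C, bond orders sum to 4 (valence 4) → 0 H
  atom 8: S, bond orders sum to 1 (valence 2) → 1 H
Total hydrogens: 7.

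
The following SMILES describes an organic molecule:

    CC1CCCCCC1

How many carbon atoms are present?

8

Count every carbon token in the SMILES (each C, including those in ring-closure positions and inside branches).
Carbon count: 8.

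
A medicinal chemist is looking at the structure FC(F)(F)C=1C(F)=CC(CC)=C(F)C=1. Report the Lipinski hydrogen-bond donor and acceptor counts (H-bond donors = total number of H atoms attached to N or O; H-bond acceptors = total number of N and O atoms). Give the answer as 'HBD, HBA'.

Donors: find every N or O and count the H atoms it carries.
  (no N or O atoms present)
Lipinski HBD = 0.
Acceptors: N atoms = 0, O atoms = 0 → HBA = 0.

0, 0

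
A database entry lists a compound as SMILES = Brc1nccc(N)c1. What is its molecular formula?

Walk through each heavy atom and fill implicit hydrogens from standard valence (C 4, N 3, O 2, S 2, halogen 1); for lowercase aromatic atoms, an aromatic c carries 1 H when it has two neighbours and 0 H with three, and aromatic n carries 0 H:
  atom 1: Br (halogen, monovalent) → 0 H
  atom 2: aromatic c, 3 neighbours → 0 H
  atom 3: aromatic n, 2 neighbours → 0 H
  atom 4: aromatic c, 2 neighbours → 1 H
  atom 5: aromatic c, 2 neighbours → 1 H
  atom 6: aromatic c, 3 neighbours → 0 H
  atom 7: N, bond orders sum to 1 (valence 3) → 2 H
  atom 8: aromatic c, 2 neighbours → 1 H
Totals → C:5, H:5, Br:1, N:2.
In Hill order: C5H5BrN2.

C5H5BrN2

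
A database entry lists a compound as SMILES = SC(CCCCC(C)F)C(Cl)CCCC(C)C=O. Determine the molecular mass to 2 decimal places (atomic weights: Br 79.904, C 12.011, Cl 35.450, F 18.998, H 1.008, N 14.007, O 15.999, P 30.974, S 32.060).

296.87 g/mol

First, the molecular formula is C14H26ClFOS (counting implicit H from valence).
  C: 14 × 12.011 = 168.154
  Cl: 1 × 35.450 = 35.450
  F: 1 × 18.998 = 18.998
  H: 26 × 1.008 = 26.208
  O: 1 × 15.999 = 15.999
  S: 1 × 32.060 = 32.060
Sum: 14×12.011 + 1×35.450 + 1×18.998 + 26×1.008 + 1×15.999 + 1×32.060 = 296.869 → 296.87 g/mol.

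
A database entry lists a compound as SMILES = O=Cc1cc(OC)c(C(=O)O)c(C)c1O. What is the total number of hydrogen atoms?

Walk through each heavy atom and fill implicit hydrogens from standard valence (C 4, N 3, O 2, S 2, halogen 1); for lowercase aromatic atoms, an aromatic c carries 1 H when it has two neighbours and 0 H with three, and aromatic n carries 0 H:
  atom 1: O, bond orders sum to 2 (valence 2) → 0 H
  atom 2: C, bond orders sum to 3 (valence 4) → 1 H
  atom 3: aromatic c, 3 neighbours → 0 H
  atom 4: aromatic c, 2 neighbours → 1 H
  atom 5: aromatic c, 3 neighbours → 0 H
  atom 6: O, bond orders sum to 2 (valence 2) → 0 H
  atom 7: C, bond orders sum to 1 (valence 4) → 3 H
  atom 8: aromatic c, 3 neighbours → 0 H
  atom 9: C, bond orders sum to 4 (valence 4) → 0 H
  atom 10: O, bond orders sum to 2 (valence 2) → 0 H
  atom 11: O, bond orders sum to 1 (valence 2) → 1 H
  atom 12: aromatic c, 3 neighbours → 0 H
  atom 13: C, bond orders sum to 1 (valence 4) → 3 H
  atom 14: aromatic c, 3 neighbours → 0 H
  atom 15: O, bond orders sum to 1 (valence 2) → 1 H
Total hydrogens: 10.

10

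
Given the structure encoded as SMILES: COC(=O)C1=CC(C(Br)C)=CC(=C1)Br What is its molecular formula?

C10H10Br2O2

Walk through each heavy atom and fill implicit hydrogens from standard valence (C 4, N 3, O 2, S 2, halogen 1):
  atom 1: C, bond orders sum to 1 (valence 4) → 3 H
  atom 2: O, bond orders sum to 2 (valence 2) → 0 H
  atom 3: C, bond orders sum to 4 (valence 4) → 0 H
  atom 4: O, bond orders sum to 2 (valence 2) → 0 H
  atom 5: C, bond orders sum to 4 (valence 4) → 0 H
  atom 6: C, bond orders sum to 3 (valence 4) → 1 H
  atom 7: C, bond orders sum to 4 (valence 4) → 0 H
  atom 8: C, bond orders sum to 3 (valence 4) → 1 H
  atom 9: Br (halogen, monovalent) → 0 H
  atom 10: C, bond orders sum to 1 (valence 4) → 3 H
  atom 11: C, bond orders sum to 3 (valence 4) → 1 H
  atom 12: C, bond orders sum to 4 (valence 4) → 0 H
  atom 13: C, bond orders sum to 3 (valence 4) → 1 H
  atom 14: Br (halogen, monovalent) → 0 H
Totals → C:10, H:10, Br:2, O:2.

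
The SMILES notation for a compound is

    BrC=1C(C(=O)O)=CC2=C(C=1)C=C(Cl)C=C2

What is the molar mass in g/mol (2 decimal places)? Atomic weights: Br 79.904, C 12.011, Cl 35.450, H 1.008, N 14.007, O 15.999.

First, the molecular formula is C11H6BrClO2 (counting implicit H from valence).
  Br: 1 × 79.904 = 79.904
  C: 11 × 12.011 = 132.121
  Cl: 1 × 35.450 = 35.450
  H: 6 × 1.008 = 6.048
  O: 2 × 15.999 = 31.998
Sum: 1×79.904 + 11×12.011 + 1×35.450 + 6×1.008 + 2×15.999 = 285.521 → 285.52 g/mol.

285.52 g/mol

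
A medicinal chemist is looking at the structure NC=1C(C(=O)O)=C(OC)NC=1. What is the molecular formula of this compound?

Walk through each heavy atom and fill implicit hydrogens from standard valence (C 4, N 3, O 2, S 2, halogen 1):
  atom 1: N, bond orders sum to 1 (valence 3) → 2 H
  atom 2: C, bond orders sum to 4 (valence 4) → 0 H
  atom 3: C, bond orders sum to 4 (valence 4) → 0 H
  atom 4: C, bond orders sum to 4 (valence 4) → 0 H
  atom 5: O, bond orders sum to 2 (valence 2) → 0 H
  atom 6: O, bond orders sum to 1 (valence 2) → 1 H
  atom 7: C, bond orders sum to 4 (valence 4) → 0 H
  atom 8: O, bond orders sum to 2 (valence 2) → 0 H
  atom 9: C, bond orders sum to 1 (valence 4) → 3 H
  atom 10: N, bond orders sum to 2 (valence 3) → 1 H
  atom 11: C, bond orders sum to 3 (valence 4) → 1 H
Totals → C:6, H:8, N:2, O:3.

C6H8N2O3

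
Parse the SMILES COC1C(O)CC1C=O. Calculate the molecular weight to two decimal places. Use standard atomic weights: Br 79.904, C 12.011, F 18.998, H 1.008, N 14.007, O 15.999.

130.14 g/mol

First, the molecular formula is C6H10O3 (counting implicit H from valence).
  C: 6 × 12.011 = 72.066
  H: 10 × 1.008 = 10.080
  O: 3 × 15.999 = 47.997
Sum: 6×12.011 + 10×1.008 + 3×15.999 = 130.143 → 130.14 g/mol.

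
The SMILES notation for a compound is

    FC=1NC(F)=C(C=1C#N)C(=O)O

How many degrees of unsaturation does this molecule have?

Molecular formula: C6H2F2N2O2.
DoU = (2C + 2 + N − H − X) / 2, where X is the halogen count and O/S are ignored.
    = (2·6 + 2 + 2 − 2 − 2) / 2 = 12 / 2 = 6.

6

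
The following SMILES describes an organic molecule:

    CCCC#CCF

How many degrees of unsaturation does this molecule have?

2

Molecular formula: C6H9F.
DoU = (2C + 2 + N − H − X) / 2, where X is the halogen count and O/S are ignored.
    = (2·6 + 2 + 0 − 9 − 1) / 2 = 4 / 2 = 2.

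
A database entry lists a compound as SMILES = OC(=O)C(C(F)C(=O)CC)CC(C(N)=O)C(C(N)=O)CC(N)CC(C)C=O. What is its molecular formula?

Walk through each heavy atom and fill implicit hydrogens from standard valence (C 4, N 3, O 2, S 2, halogen 1):
  atom 1: O, bond orders sum to 1 (valence 2) → 1 H
  atom 2: C, bond orders sum to 4 (valence 4) → 0 H
  atom 3: O, bond orders sum to 2 (valence 2) → 0 H
  atom 4: C, bond orders sum to 3 (valence 4) → 1 H
  atom 5: C, bond orders sum to 3 (valence 4) → 1 H
  atom 6: F (halogen, monovalent) → 0 H
  atom 7: C, bond orders sum to 4 (valence 4) → 0 H
  atom 8: O, bond orders sum to 2 (valence 2) → 0 H
  atom 9: C, bond orders sum to 2 (valence 4) → 2 H
  atom 10: C, bond orders sum to 1 (valence 4) → 3 H
  atom 11: C, bond orders sum to 2 (valence 4) → 2 H
  atom 12: C, bond orders sum to 3 (valence 4) → 1 H
  atom 13: C, bond orders sum to 4 (valence 4) → 0 H
  atom 14: N, bond orders sum to 1 (valence 3) → 2 H
  atom 15: O, bond orders sum to 2 (valence 2) → 0 H
  atom 16: C, bond orders sum to 3 (valence 4) → 1 H
  atom 17: C, bond orders sum to 4 (valence 4) → 0 H
  atom 18: N, bond orders sum to 1 (valence 3) → 2 H
  atom 19: O, bond orders sum to 2 (valence 2) → 0 H
  atom 20: C, bond orders sum to 2 (valence 4) → 2 H
  atom 21: C, bond orders sum to 3 (valence 4) → 1 H
  atom 22: N, bond orders sum to 1 (valence 3) → 2 H
  atom 23: C, bond orders sum to 2 (valence 4) → 2 H
  atom 24: C, bond orders sum to 3 (valence 4) → 1 H
  atom 25: C, bond orders sum to 1 (valence 4) → 3 H
  atom 26: C, bond orders sum to 3 (valence 4) → 1 H
  atom 27: O, bond orders sum to 2 (valence 2) → 0 H
Totals → C:17, H:28, F:1, N:3, O:6.

C17H28FN3O6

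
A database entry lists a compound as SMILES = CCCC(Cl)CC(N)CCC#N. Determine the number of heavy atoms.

12

Every atom symbol written in the SMILES (organic subset) is one heavy atom; implicit H are not written.
Heavy atoms by element → C:9, Cl:1, N:2.
Total: 12.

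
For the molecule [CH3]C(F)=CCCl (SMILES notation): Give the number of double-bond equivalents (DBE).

Degree of unsaturation = (number of rings) + (number of π bonds).
Ring closures in the SMILES: 0.
π bonds: 1 double bond (each 1 DoU) → 1 DoU from unsaturation.
Total DoU = 0 + 1 = 1.

1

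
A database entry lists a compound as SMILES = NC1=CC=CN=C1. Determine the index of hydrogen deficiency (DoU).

Molecular formula: C5H6N2.
DoU = (2C + 2 + N − H − X) / 2, where X is the halogen count and O/S are ignored.
    = (2·5 + 2 + 2 − 6 − 0) / 2 = 8 / 2 = 4.

4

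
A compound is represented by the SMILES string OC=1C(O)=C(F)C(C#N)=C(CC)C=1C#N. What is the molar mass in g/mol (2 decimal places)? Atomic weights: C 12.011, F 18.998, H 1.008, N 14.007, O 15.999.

First, the molecular formula is C10H7FN2O2 (counting implicit H from valence).
  C: 10 × 12.011 = 120.110
  F: 1 × 18.998 = 18.998
  H: 7 × 1.008 = 7.056
  N: 2 × 14.007 = 28.014
  O: 2 × 15.999 = 31.998
Sum: 10×12.011 + 1×18.998 + 7×1.008 + 2×14.007 + 2×15.999 = 206.176 → 206.18 g/mol.

206.18 g/mol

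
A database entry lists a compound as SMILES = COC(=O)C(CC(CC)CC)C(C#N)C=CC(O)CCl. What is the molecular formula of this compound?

Walk through each heavy atom and fill implicit hydrogens from standard valence (C 4, N 3, O 2, S 2, halogen 1):
  atom 1: C, bond orders sum to 1 (valence 4) → 3 H
  atom 2: O, bond orders sum to 2 (valence 2) → 0 H
  atom 3: C, bond orders sum to 4 (valence 4) → 0 H
  atom 4: O, bond orders sum to 2 (valence 2) → 0 H
  atom 5: C, bond orders sum to 3 (valence 4) → 1 H
  atom 6: C, bond orders sum to 2 (valence 4) → 2 H
  atom 7: C, bond orders sum to 3 (valence 4) → 1 H
  atom 8: C, bond orders sum to 2 (valence 4) → 2 H
  atom 9: C, bond orders sum to 1 (valence 4) → 3 H
  atom 10: C, bond orders sum to 2 (valence 4) → 2 H
  atom 11: C, bond orders sum to 1 (valence 4) → 3 H
  atom 12: C, bond orders sum to 3 (valence 4) → 1 H
  atom 13: C, bond orders sum to 4 (valence 4) → 0 H
  atom 14: N, bond orders sum to 3 (valence 3) → 0 H
  atom 15: C, bond orders sum to 3 (valence 4) → 1 H
  atom 16: C, bond orders sum to 3 (valence 4) → 1 H
  atom 17: C, bond orders sum to 3 (valence 4) → 1 H
  atom 18: O, bond orders sum to 1 (valence 2) → 1 H
  atom 19: C, bond orders sum to 2 (valence 4) → 2 H
  atom 20: Cl (halogen, monovalent) → 0 H
Totals → C:15, H:24, Cl:1, N:1, O:3.
In Hill order: C15H24ClNO3.

C15H24ClNO3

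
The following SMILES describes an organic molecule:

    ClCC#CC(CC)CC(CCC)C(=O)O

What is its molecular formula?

Walk through each heavy atom and fill implicit hydrogens from standard valence (C 4, N 3, O 2, S 2, halogen 1):
  atom 1: Cl (halogen, monovalent) → 0 H
  atom 2: C, bond orders sum to 2 (valence 4) → 2 H
  atom 3: C, bond orders sum to 4 (valence 4) → 0 H
  atom 4: C, bond orders sum to 4 (valence 4) → 0 H
  atom 5: C, bond orders sum to 3 (valence 4) → 1 H
  atom 6: C, bond orders sum to 2 (valence 4) → 2 H
  atom 7: C, bond orders sum to 1 (valence 4) → 3 H
  atom 8: C, bond orders sum to 2 (valence 4) → 2 H
  atom 9: C, bond orders sum to 3 (valence 4) → 1 H
  atom 10: C, bond orders sum to 2 (valence 4) → 2 H
  atom 11: C, bond orders sum to 2 (valence 4) → 2 H
  atom 12: C, bond orders sum to 1 (valence 4) → 3 H
  atom 13: C, bond orders sum to 4 (valence 4) → 0 H
  atom 14: O, bond orders sum to 2 (valence 2) → 0 H
  atom 15: O, bond orders sum to 1 (valence 2) → 1 H
Totals → C:12, H:19, Cl:1, O:2.
In Hill order: C12H19ClO2.

C12H19ClO2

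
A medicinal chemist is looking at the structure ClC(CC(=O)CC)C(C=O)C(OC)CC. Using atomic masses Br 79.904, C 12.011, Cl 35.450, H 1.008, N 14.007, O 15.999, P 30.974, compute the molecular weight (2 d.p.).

First, the molecular formula is C11H19ClO3 (counting implicit H from valence).
  C: 11 × 12.011 = 132.121
  Cl: 1 × 35.450 = 35.450
  H: 19 × 1.008 = 19.152
  O: 3 × 15.999 = 47.997
Sum: 11×12.011 + 1×35.450 + 19×1.008 + 3×15.999 = 234.720 → 234.72 g/mol.

234.72 g/mol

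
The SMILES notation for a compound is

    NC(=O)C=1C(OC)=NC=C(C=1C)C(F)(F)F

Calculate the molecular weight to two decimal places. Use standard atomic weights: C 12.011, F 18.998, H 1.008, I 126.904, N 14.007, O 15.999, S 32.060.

First, the molecular formula is C9H9F3N2O2 (counting implicit H from valence).
  C: 9 × 12.011 = 108.099
  F: 3 × 18.998 = 56.994
  H: 9 × 1.008 = 9.072
  N: 2 × 14.007 = 28.014
  O: 2 × 15.999 = 31.998
Sum: 9×12.011 + 3×18.998 + 9×1.008 + 2×14.007 + 2×15.999 = 234.177 → 234.18 g/mol.

234.18 g/mol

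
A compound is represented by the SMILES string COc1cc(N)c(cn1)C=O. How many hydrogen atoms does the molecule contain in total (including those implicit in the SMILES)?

Walk through each heavy atom and fill implicit hydrogens from standard valence (C 4, N 3, O 2, S 2, halogen 1); for lowercase aromatic atoms, an aromatic c carries 1 H when it has two neighbours and 0 H with three, and aromatic n carries 0 H:
  atom 1: C, bond orders sum to 1 (valence 4) → 3 H
  atom 2: O, bond orders sum to 2 (valence 2) → 0 H
  atom 3: aromatic c, 3 neighbours → 0 H
  atom 4: aromatic c, 2 neighbours → 1 H
  atom 5: aromatic c, 3 neighbours → 0 H
  atom 6: N, bond orders sum to 1 (valence 3) → 2 H
  atom 7: aromatic c, 3 neighbours → 0 H
  atom 8: aromatic c, 2 neighbours → 1 H
  atom 9: aromatic n, 2 neighbours → 0 H
  atom 10: C, bond orders sum to 3 (valence 4) → 1 H
  atom 11: O, bond orders sum to 2 (valence 2) → 0 H
Total hydrogens: 8.

8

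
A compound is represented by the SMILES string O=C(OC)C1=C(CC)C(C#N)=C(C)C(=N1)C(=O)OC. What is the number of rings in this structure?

In SMILES, each pair of matching ring-closure digits denotes one ring-closing bond; the number of such bonds equals the number of independent rings.
Ring-closure bonds here: 1.

1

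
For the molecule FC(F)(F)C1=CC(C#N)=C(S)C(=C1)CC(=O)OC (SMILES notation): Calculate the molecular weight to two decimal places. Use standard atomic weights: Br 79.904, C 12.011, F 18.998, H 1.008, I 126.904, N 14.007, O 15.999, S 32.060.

First, the molecular formula is C11H8F3NO2S (counting implicit H from valence).
  C: 11 × 12.011 = 132.121
  F: 3 × 18.998 = 56.994
  H: 8 × 1.008 = 8.064
  N: 1 × 14.007 = 14.007
  O: 2 × 15.999 = 31.998
  S: 1 × 32.060 = 32.060
Sum: 11×12.011 + 3×18.998 + 8×1.008 + 1×14.007 + 2×15.999 + 1×32.060 = 275.244 → 275.24 g/mol.

275.24 g/mol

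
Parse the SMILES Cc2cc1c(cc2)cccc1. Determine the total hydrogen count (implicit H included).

Walk through each heavy atom and fill implicit hydrogens from standard valence (C 4, N 3, O 2, S 2, halogen 1); for lowercase aromatic atoms, an aromatic c carries 1 H when it has two neighbours and 0 H with three, and aromatic n carries 0 H:
  atom 1: C, bond orders sum to 1 (valence 4) → 3 H
  atom 2: aromatic c, 3 neighbours → 0 H
  atom 3: aromatic c, 2 neighbours → 1 H
  atom 4: aromatic c, 3 neighbours → 0 H
  atom 5: aromatic c, 3 neighbours → 0 H
  atom 6: aromatic c, 2 neighbours → 1 H
  atom 7: aromatic c, 2 neighbours → 1 H
  atom 8: aromatic c, 2 neighbours → 1 H
  atom 9: aromatic c, 2 neighbours → 1 H
  atom 10: aromatic c, 2 neighbours → 1 H
  atom 11: aromatic c, 2 neighbours → 1 H
Total hydrogens: 10.

10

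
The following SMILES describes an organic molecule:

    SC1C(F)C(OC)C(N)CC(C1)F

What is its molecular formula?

Walk through each heavy atom and fill implicit hydrogens from standard valence (C 4, N 3, O 2, S 2, halogen 1):
  atom 1: S, bond orders sum to 1 (valence 2) → 1 H
  atom 2: C, bond orders sum to 3 (valence 4) → 1 H
  atom 3: C, bond orders sum to 3 (valence 4) → 1 H
  atom 4: F (halogen, monovalent) → 0 H
  atom 5: C, bond orders sum to 3 (valence 4) → 1 H
  atom 6: O, bond orders sum to 2 (valence 2) → 0 H
  atom 7: C, bond orders sum to 1 (valence 4) → 3 H
  atom 8: C, bond orders sum to 3 (valence 4) → 1 H
  atom 9: N, bond orders sum to 1 (valence 3) → 2 H
  atom 10: C, bond orders sum to 2 (valence 4) → 2 H
  atom 11: C, bond orders sum to 3 (valence 4) → 1 H
  atom 12: C, bond orders sum to 2 (valence 4) → 2 H
  atom 13: F (halogen, monovalent) → 0 H
Totals → C:8, H:15, F:2, N:1, O:1, S:1.
In Hill order: C8H15F2NOS.

C8H15F2NOS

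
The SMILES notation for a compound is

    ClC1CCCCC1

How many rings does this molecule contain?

In SMILES, each pair of matching ring-closure digits denotes one ring-closing bond; the number of such bonds equals the number of independent rings.
Ring-closure bonds here: 1.

1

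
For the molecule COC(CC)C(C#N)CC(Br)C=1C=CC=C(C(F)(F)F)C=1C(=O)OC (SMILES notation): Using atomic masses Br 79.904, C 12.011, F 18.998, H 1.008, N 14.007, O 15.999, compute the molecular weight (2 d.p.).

422.24 g/mol

First, the molecular formula is C17H19BrF3NO3 (counting implicit H from valence).
  Br: 1 × 79.904 = 79.904
  C: 17 × 12.011 = 204.187
  F: 3 × 18.998 = 56.994
  H: 19 × 1.008 = 19.152
  N: 1 × 14.007 = 14.007
  O: 3 × 15.999 = 47.997
Sum: 1×79.904 + 17×12.011 + 3×18.998 + 19×1.008 + 1×14.007 + 3×15.999 = 422.241 → 422.24 g/mol.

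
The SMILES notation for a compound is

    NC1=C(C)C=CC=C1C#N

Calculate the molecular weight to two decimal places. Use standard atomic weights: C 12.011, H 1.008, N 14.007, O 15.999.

132.17 g/mol

First, the molecular formula is C8H8N2 (counting implicit H from valence).
  C: 8 × 12.011 = 96.088
  H: 8 × 1.008 = 8.064
  N: 2 × 14.007 = 28.014
Sum: 8×12.011 + 8×1.008 + 2×14.007 = 132.166 → 132.17 g/mol.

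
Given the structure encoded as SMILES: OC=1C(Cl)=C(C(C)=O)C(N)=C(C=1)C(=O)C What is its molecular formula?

Walk through each heavy atom and fill implicit hydrogens from standard valence (C 4, N 3, O 2, S 2, halogen 1):
  atom 1: O, bond orders sum to 1 (valence 2) → 1 H
  atom 2: C, bond orders sum to 4 (valence 4) → 0 H
  atom 3: C, bond orders sum to 4 (valence 4) → 0 H
  atom 4: Cl (halogen, monovalent) → 0 H
  atom 5: C, bond orders sum to 4 (valence 4) → 0 H
  atom 6: C, bond orders sum to 4 (valence 4) → 0 H
  atom 7: C, bond orders sum to 1 (valence 4) → 3 H
  atom 8: O, bond orders sum to 2 (valence 2) → 0 H
  atom 9: C, bond orders sum to 4 (valence 4) → 0 H
  atom 10: N, bond orders sum to 1 (valence 3) → 2 H
  atom 11: C, bond orders sum to 4 (valence 4) → 0 H
  atom 12: C, bond orders sum to 3 (valence 4) → 1 H
  atom 13: C, bond orders sum to 4 (valence 4) → 0 H
  atom 14: O, bond orders sum to 2 (valence 2) → 0 H
  atom 15: C, bond orders sum to 1 (valence 4) → 3 H
Totals → C:10, H:10, Cl:1, N:1, O:3.
In Hill order: C10H10ClNO3.

C10H10ClNO3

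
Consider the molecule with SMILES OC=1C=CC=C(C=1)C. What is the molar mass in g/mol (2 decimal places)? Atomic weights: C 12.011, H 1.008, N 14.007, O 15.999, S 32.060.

108.14 g/mol

First, the molecular formula is C7H8O (counting implicit H from valence).
  C: 7 × 12.011 = 84.077
  H: 8 × 1.008 = 8.064
  O: 1 × 15.999 = 15.999
Sum: 7×12.011 + 8×1.008 + 1×15.999 = 108.140 → 108.14 g/mol.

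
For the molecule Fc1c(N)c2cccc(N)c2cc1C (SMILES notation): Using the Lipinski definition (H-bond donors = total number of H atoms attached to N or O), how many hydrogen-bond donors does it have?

4

Donors: find every N or O and count the H atoms it carries.
  atom 4 (N): bond orders sum to 1 → 2 H
  atom 10 (N): bond orders sum to 1 → 2 H
Lipinski HBD = 4.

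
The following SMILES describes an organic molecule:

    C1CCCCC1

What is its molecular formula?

Walk through each heavy atom and fill implicit hydrogens from standard valence (C 4, N 3, O 2, S 2, halogen 1):
  atom 1: C, bond orders sum to 2 (valence 4) → 2 H
  atom 2: C, bond orders sum to 2 (valence 4) → 2 H
  atom 3: C, bond orders sum to 2 (valence 4) → 2 H
  atom 4: C, bond orders sum to 2 (valence 4) → 2 H
  atom 5: C, bond orders sum to 2 (valence 4) → 2 H
  atom 6: C, bond orders sum to 2 (valence 4) → 2 H
Totals → C:6, H:12.

C6H12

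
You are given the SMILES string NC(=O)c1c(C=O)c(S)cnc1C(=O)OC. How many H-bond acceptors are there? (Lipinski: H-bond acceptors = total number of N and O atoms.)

6

N atoms: 2; O atoms: 4.
Lipinski HBA = 2 + 4 = 6.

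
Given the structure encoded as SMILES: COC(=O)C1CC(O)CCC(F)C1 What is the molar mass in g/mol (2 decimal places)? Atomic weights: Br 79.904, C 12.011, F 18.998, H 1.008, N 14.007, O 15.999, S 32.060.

190.21 g/mol

First, the molecular formula is C9H15FO3 (counting implicit H from valence).
  C: 9 × 12.011 = 108.099
  F: 1 × 18.998 = 18.998
  H: 15 × 1.008 = 15.120
  O: 3 × 15.999 = 47.997
Sum: 9×12.011 + 1×18.998 + 15×1.008 + 3×15.999 = 190.214 → 190.21 g/mol.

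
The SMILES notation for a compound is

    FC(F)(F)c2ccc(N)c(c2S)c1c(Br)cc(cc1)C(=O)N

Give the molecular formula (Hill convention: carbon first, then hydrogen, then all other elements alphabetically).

C14H10BrF3N2OS

Walk through each heavy atom and fill implicit hydrogens from standard valence (C 4, N 3, O 2, S 2, halogen 1); for lowercase aromatic atoms, an aromatic c carries 1 H when it has two neighbours and 0 H with three, and aromatic n carries 0 H:
  atom 1: F (halogen, monovalent) → 0 H
  atom 2: C, bond orders sum to 4 (valence 4) → 0 H
  atom 3: F (halogen, monovalent) → 0 H
  atom 4: F (halogen, monovalent) → 0 H
  atom 5: aromatic c, 3 neighbours → 0 H
  atom 6: aromatic c, 2 neighbours → 1 H
  atom 7: aromatic c, 2 neighbours → 1 H
  atom 8: aromatic c, 3 neighbours → 0 H
  atom 9: N, bond orders sum to 1 (valence 3) → 2 H
  atom 10: aromatic c, 3 neighbours → 0 H
  atom 11: aromatic c, 3 neighbours → 0 H
  atom 12: S, bond orders sum to 1 (valence 2) → 1 H
  atom 13: aromatic c, 3 neighbours → 0 H
  atom 14: aromatic c, 3 neighbours → 0 H
  atom 15: Br (halogen, monovalent) → 0 H
  atom 16: aromatic c, 2 neighbours → 1 H
  atom 17: aromatic c, 3 neighbours → 0 H
  atom 18: aromatic c, 2 neighbours → 1 H
  atom 19: aromatic c, 2 neighbours → 1 H
  atom 20: C, bond orders sum to 4 (valence 4) → 0 H
  atom 21: O, bond orders sum to 2 (valence 2) → 0 H
  atom 22: N, bond orders sum to 1 (valence 3) → 2 H
Totals → C:14, H:10, Br:1, F:3, N:2, O:1, S:1.
In Hill order: C14H10BrF3N2OS.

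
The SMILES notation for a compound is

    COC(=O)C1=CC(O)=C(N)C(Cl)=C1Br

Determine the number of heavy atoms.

14

Every atom symbol written in the SMILES (organic subset) is one heavy atom; implicit H are not written.
Heavy atoms by element → Br:1, C:8, Cl:1, N:1, O:3.
Total: 14.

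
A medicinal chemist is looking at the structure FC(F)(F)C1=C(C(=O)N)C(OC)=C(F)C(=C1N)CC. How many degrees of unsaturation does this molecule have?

Degree of unsaturation = (number of rings) + (number of π bonds).
Ring closures in the SMILES: 1.
π bonds: 4 double bonds (each 1 DoU) → 4 DoU from unsaturation.
Total DoU = 1 + 4 = 5.

5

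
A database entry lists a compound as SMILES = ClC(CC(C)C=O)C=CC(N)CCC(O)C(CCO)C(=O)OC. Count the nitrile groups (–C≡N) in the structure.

Scan the SMILES for the nitrile motif — none present.
Groups that are present: 1 aldehyde, 1 alkene, 1 ester, 2 hydroxyl, 1 primary amine.

0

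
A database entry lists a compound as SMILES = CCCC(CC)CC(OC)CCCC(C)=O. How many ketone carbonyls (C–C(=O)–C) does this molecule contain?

1

The ketone motif appears at heavy-atom position 14 in the SMILES.
Other groups present: 1 ether.
Ketone count: 1.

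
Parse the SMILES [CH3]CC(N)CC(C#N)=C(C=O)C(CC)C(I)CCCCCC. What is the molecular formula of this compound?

C18H31IN2O

Walk through each heavy atom and fill implicit hydrogens from standard valence (C 4, N 3, O 2, S 2, halogen 1):
  atom 1: C with explicit H count 3
  atom 2: C, bond orders sum to 2 (valence 4) → 2 H
  atom 3: C, bond orders sum to 3 (valence 4) → 1 H
  atom 4: N, bond orders sum to 1 (valence 3) → 2 H
  atom 5: C, bond orders sum to 2 (valence 4) → 2 H
  atom 6: C, bond orders sum to 4 (valence 4) → 0 H
  atom 7: C, bond orders sum to 4 (valence 4) → 0 H
  atom 8: N, bond orders sum to 3 (valence 3) → 0 H
  atom 9: C, bond orders sum to 4 (valence 4) → 0 H
  atom 10: C, bond orders sum to 3 (valence 4) → 1 H
  atom 11: O, bond orders sum to 2 (valence 2) → 0 H
  atom 12: C, bond orders sum to 3 (valence 4) → 1 H
  atom 13: C, bond orders sum to 2 (valence 4) → 2 H
  atom 14: C, bond orders sum to 1 (valence 4) → 3 H
  atom 15: C, bond orders sum to 3 (valence 4) → 1 H
  atom 16: I (halogen, monovalent) → 0 H
  atom 17: C, bond orders sum to 2 (valence 4) → 2 H
  atom 18: C, bond orders sum to 2 (valence 4) → 2 H
  atom 19: C, bond orders sum to 2 (valence 4) → 2 H
  atom 20: C, bond orders sum to 2 (valence 4) → 2 H
  atom 21: C, bond orders sum to 2 (valence 4) → 2 H
  atom 22: C, bond orders sum to 1 (valence 4) → 3 H
Totals → C:18, H:31, I:1, N:2, O:1.
In Hill order: C18H31IN2O.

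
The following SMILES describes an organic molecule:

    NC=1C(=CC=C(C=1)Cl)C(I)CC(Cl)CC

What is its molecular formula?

Walk through each heavy atom and fill implicit hydrogens from standard valence (C 4, N 3, O 2, S 2, halogen 1):
  atom 1: N, bond orders sum to 1 (valence 3) → 2 H
  atom 2: C, bond orders sum to 4 (valence 4) → 0 H
  atom 3: C, bond orders sum to 4 (valence 4) → 0 H
  atom 4: C, bond orders sum to 3 (valence 4) → 1 H
  atom 5: C, bond orders sum to 3 (valence 4) → 1 H
  atom 6: C, bond orders sum to 4 (valence 4) → 0 H
  atom 7: C, bond orders sum to 3 (valence 4) → 1 H
  atom 8: Cl (halogen, monovalent) → 0 H
  atom 9: C, bond orders sum to 3 (valence 4) → 1 H
  atom 10: I (halogen, monovalent) → 0 H
  atom 11: C, bond orders sum to 2 (valence 4) → 2 H
  atom 12: C, bond orders sum to 3 (valence 4) → 1 H
  atom 13: Cl (halogen, monovalent) → 0 H
  atom 14: C, bond orders sum to 2 (valence 4) → 2 H
  atom 15: C, bond orders sum to 1 (valence 4) → 3 H
Totals → C:11, H:14, Cl:2, I:1, N:1.
In Hill order: C11H14Cl2IN.

C11H14Cl2IN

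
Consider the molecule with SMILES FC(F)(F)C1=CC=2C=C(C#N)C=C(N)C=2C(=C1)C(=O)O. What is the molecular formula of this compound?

Walk through each heavy atom and fill implicit hydrogens from standard valence (C 4, N 3, O 2, S 2, halogen 1):
  atom 1: F (halogen, monovalent) → 0 H
  atom 2: C, bond orders sum to 4 (valence 4) → 0 H
  atom 3: F (halogen, monovalent) → 0 H
  atom 4: F (halogen, monovalent) → 0 H
  atom 5: C, bond orders sum to 4 (valence 4) → 0 H
  atom 6: C, bond orders sum to 3 (valence 4) → 1 H
  atom 7: C, bond orders sum to 4 (valence 4) → 0 H
  atom 8: C, bond orders sum to 3 (valence 4) → 1 H
  atom 9: C, bond orders sum to 4 (valence 4) → 0 H
  atom 10: C, bond orders sum to 4 (valence 4) → 0 H
  atom 11: N, bond orders sum to 3 (valence 3) → 0 H
  atom 12: C, bond orders sum to 3 (valence 4) → 1 H
  atom 13: C, bond orders sum to 4 (valence 4) → 0 H
  atom 14: N, bond orders sum to 1 (valence 3) → 2 H
  atom 15: C, bond orders sum to 4 (valence 4) → 0 H
  atom 16: C, bond orders sum to 4 (valence 4) → 0 H
  atom 17: C, bond orders sum to 3 (valence 4) → 1 H
  atom 18: C, bond orders sum to 4 (valence 4) → 0 H
  atom 19: O, bond orders sum to 2 (valence 2) → 0 H
  atom 20: O, bond orders sum to 1 (valence 2) → 1 H
Totals → C:13, H:7, F:3, N:2, O:2.

C13H7F3N2O2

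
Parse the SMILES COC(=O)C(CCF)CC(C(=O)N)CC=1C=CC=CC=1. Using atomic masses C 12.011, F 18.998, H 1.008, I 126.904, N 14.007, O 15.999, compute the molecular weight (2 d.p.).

281.33 g/mol

First, the molecular formula is C15H20FNO3 (counting implicit H from valence).
  C: 15 × 12.011 = 180.165
  F: 1 × 18.998 = 18.998
  H: 20 × 1.008 = 20.160
  N: 1 × 14.007 = 14.007
  O: 3 × 15.999 = 47.997
Sum: 15×12.011 + 1×18.998 + 20×1.008 + 1×14.007 + 3×15.999 = 281.327 → 281.33 g/mol.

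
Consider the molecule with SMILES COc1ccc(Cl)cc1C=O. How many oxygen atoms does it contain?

Scan the SMILES for O atoms (remember two-letter symbols like Cl and Br are single atoms).
Oxygen count: 2.

2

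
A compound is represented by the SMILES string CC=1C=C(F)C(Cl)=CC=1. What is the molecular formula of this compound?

C7H6ClF

Walk through each heavy atom and fill implicit hydrogens from standard valence (C 4, N 3, O 2, S 2, halogen 1):
  atom 1: C, bond orders sum to 1 (valence 4) → 3 H
  atom 2: C, bond orders sum to 4 (valence 4) → 0 H
  atom 3: C, bond orders sum to 3 (valence 4) → 1 H
  atom 4: C, bond orders sum to 4 (valence 4) → 0 H
  atom 5: F (halogen, monovalent) → 0 H
  atom 6: C, bond orders sum to 4 (valence 4) → 0 H
  atom 7: Cl (halogen, monovalent) → 0 H
  atom 8: C, bond orders sum to 3 (valence 4) → 1 H
  atom 9: C, bond orders sum to 3 (valence 4) → 1 H
Totals → C:7, H:6, Cl:1, F:1.
In Hill order: C7H6ClF.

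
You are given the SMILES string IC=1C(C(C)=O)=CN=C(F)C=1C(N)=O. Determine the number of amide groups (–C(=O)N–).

1

The amide motif appears at heavy-atom position 12 in the SMILES.
Other groups present: 1 ketone.
Amide count: 1.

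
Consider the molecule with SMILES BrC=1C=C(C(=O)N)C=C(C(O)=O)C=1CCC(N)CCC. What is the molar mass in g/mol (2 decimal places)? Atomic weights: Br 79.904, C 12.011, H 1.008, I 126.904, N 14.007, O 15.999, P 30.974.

First, the molecular formula is C14H19BrN2O3 (counting implicit H from valence).
  Br: 1 × 79.904 = 79.904
  C: 14 × 12.011 = 168.154
  H: 19 × 1.008 = 19.152
  N: 2 × 14.007 = 28.014
  O: 3 × 15.999 = 47.997
Sum: 1×79.904 + 14×12.011 + 19×1.008 + 2×14.007 + 3×15.999 = 343.221 → 343.22 g/mol.

343.22 g/mol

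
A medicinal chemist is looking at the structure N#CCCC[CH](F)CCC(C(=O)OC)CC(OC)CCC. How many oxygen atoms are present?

Scan the SMILES for O atoms (remember two-letter symbols like Cl and Br are single atoms).
Oxygen count: 3.

3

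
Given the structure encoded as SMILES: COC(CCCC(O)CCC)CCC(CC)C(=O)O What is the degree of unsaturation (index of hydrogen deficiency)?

1

Molecular formula: C15H30O4.
DoU = (2C + 2 + N − H − X) / 2, where X is the halogen count and O/S are ignored.
    = (2·15 + 2 + 0 − 30 − 0) / 2 = 2 / 2 = 1.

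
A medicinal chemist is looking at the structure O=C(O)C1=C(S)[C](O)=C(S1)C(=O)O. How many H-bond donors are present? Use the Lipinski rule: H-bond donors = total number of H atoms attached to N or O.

Donors: find every N or O and count the H atoms it carries.
  atom 1 (O): bond orders sum to 2 → 0 H
  atom 3 (O): bond orders sum to 1 → 1 H
  atom 8 (O): bond orders sum to 1 → 1 H
  atom 12 (O): bond orders sum to 2 → 0 H
  atom 13 (O): bond orders sum to 1 → 1 H
Lipinski HBD = 3.

3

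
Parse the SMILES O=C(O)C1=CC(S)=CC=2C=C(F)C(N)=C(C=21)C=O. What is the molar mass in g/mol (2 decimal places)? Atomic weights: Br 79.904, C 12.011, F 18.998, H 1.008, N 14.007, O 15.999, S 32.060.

265.26 g/mol

First, the molecular formula is C12H8FNO3S (counting implicit H from valence).
  C: 12 × 12.011 = 144.132
  F: 1 × 18.998 = 18.998
  H: 8 × 1.008 = 8.064
  N: 1 × 14.007 = 14.007
  O: 3 × 15.999 = 47.997
  S: 1 × 32.060 = 32.060
Sum: 12×12.011 + 1×18.998 + 8×1.008 + 1×14.007 + 3×15.999 + 1×32.060 = 265.258 → 265.26 g/mol.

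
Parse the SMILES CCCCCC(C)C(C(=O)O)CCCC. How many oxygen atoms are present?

Scan the SMILES for O atoms (remember two-letter symbols like Cl and Br are single atoms).
Oxygen count: 2.

2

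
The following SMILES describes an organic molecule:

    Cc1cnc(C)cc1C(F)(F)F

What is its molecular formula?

Walk through each heavy atom and fill implicit hydrogens from standard valence (C 4, N 3, O 2, S 2, halogen 1); for lowercase aromatic atoms, an aromatic c carries 1 H when it has two neighbours and 0 H with three, and aromatic n carries 0 H:
  atom 1: C, bond orders sum to 1 (valence 4) → 3 H
  atom 2: aromatic c, 3 neighbours → 0 H
  atom 3: aromatic c, 2 neighbours → 1 H
  atom 4: aromatic n, 2 neighbours → 0 H
  atom 5: aromatic c, 3 neighbours → 0 H
  atom 6: C, bond orders sum to 1 (valence 4) → 3 H
  atom 7: aromatic c, 2 neighbours → 1 H
  atom 8: aromatic c, 3 neighbours → 0 H
  atom 9: C, bond orders sum to 4 (valence 4) → 0 H
  atom 10: F (halogen, monovalent) → 0 H
  atom 11: F (halogen, monovalent) → 0 H
  atom 12: F (halogen, monovalent) → 0 H
Totals → C:8, H:8, F:3, N:1.
In Hill order: C8H8F3N.

C8H8F3N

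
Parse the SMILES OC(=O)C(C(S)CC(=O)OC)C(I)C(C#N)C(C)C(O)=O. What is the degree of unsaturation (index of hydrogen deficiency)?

Degree of unsaturation = (number of rings) + (number of π bonds).
Ring closures in the SMILES: 0.
π bonds: 3 double bonds (each 1 DoU), 1 triple bond (each 2 DoU) → 5 DoU from unsaturation.
Total DoU = 0 + 5 = 5.

5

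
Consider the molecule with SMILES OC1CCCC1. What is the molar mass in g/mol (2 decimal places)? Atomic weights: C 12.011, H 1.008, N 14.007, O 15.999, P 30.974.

86.13 g/mol

First, the molecular formula is C5H10O (counting implicit H from valence).
  C: 5 × 12.011 = 60.055
  H: 10 × 1.008 = 10.080
  O: 1 × 15.999 = 15.999
Sum: 5×12.011 + 10×1.008 + 1×15.999 = 86.134 → 86.13 g/mol.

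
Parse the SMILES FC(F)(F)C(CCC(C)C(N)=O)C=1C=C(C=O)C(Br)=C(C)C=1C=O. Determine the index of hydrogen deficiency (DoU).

7

Molecular formula: C16H17BrF3NO3.
DoU = (2C + 2 + N − H − X) / 2, where X is the halogen count and O/S are ignored.
    = (2·16 + 2 + 1 − 17 − 4) / 2 = 14 / 2 = 7.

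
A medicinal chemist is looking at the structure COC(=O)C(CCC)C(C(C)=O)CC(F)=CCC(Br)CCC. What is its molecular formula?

Walk through each heavy atom and fill implicit hydrogens from standard valence (C 4, N 3, O 2, S 2, halogen 1):
  atom 1: C, bond orders sum to 1 (valence 4) → 3 H
  atom 2: O, bond orders sum to 2 (valence 2) → 0 H
  atom 3: C, bond orders sum to 4 (valence 4) → 0 H
  atom 4: O, bond orders sum to 2 (valence 2) → 0 H
  atom 5: C, bond orders sum to 3 (valence 4) → 1 H
  atom 6: C, bond orders sum to 2 (valence 4) → 2 H
  atom 7: C, bond orders sum to 2 (valence 4) → 2 H
  atom 8: C, bond orders sum to 1 (valence 4) → 3 H
  atom 9: C, bond orders sum to 3 (valence 4) → 1 H
  atom 10: C, bond orders sum to 4 (valence 4) → 0 H
  atom 11: C, bond orders sum to 1 (valence 4) → 3 H
  atom 12: O, bond orders sum to 2 (valence 2) → 0 H
  atom 13: C, bond orders sum to 2 (valence 4) → 2 H
  atom 14: C, bond orders sum to 4 (valence 4) → 0 H
  atom 15: F (halogen, monovalent) → 0 H
  atom 16: C, bond orders sum to 3 (valence 4) → 1 H
  atom 17: C, bond orders sum to 2 (valence 4) → 2 H
  atom 18: C, bond orders sum to 3 (valence 4) → 1 H
  atom 19: Br (halogen, monovalent) → 0 H
  atom 20: C, bond orders sum to 2 (valence 4) → 2 H
  atom 21: C, bond orders sum to 2 (valence 4) → 2 H
  atom 22: C, bond orders sum to 1 (valence 4) → 3 H
Totals → C:17, H:28, Br:1, F:1, O:3.

C17H28BrFO3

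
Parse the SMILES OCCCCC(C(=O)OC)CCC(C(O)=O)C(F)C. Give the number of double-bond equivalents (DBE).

Degree of unsaturation = (number of rings) + (number of π bonds).
Ring closures in the SMILES: 0.
π bonds: 2 double bonds (each 1 DoU) → 2 DoU from unsaturation.
Total DoU = 0 + 2 = 2.

2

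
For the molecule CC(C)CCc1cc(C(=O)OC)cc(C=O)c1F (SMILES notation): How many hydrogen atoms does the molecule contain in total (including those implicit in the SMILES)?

17

Walk through each heavy atom and fill implicit hydrogens from standard valence (C 4, N 3, O 2, S 2, halogen 1); for lowercase aromatic atoms, an aromatic c carries 1 H when it has two neighbours and 0 H with three, and aromatic n carries 0 H:
  atom 1: C, bond orders sum to 1 (valence 4) → 3 H
  atom 2: C, bond orders sum to 3 (valence 4) → 1 H
  atom 3: C, bond orders sum to 1 (valence 4) → 3 H
  atom 4: C, bond orders sum to 2 (valence 4) → 2 H
  atom 5: C, bond orders sum to 2 (valence 4) → 2 H
  atom 6: aromatic c, 3 neighbours → 0 H
  atom 7: aromatic c, 2 neighbours → 1 H
  atom 8: aromatic c, 3 neighbours → 0 H
  atom 9: C, bond orders sum to 4 (valence 4) → 0 H
  atom 10: O, bond orders sum to 2 (valence 2) → 0 H
  atom 11: O, bond orders sum to 2 (valence 2) → 0 H
  atom 12: C, bond orders sum to 1 (valence 4) → 3 H
  atom 13: aromatic c, 2 neighbours → 1 H
  atom 14: aromatic c, 3 neighbours → 0 H
  atom 15: C, bond orders sum to 3 (valence 4) → 1 H
  atom 16: O, bond orders sum to 2 (valence 2) → 0 H
  atom 17: aromatic c, 3 neighbours → 0 H
  atom 18: F (halogen, monovalent) → 0 H
Total hydrogens: 17.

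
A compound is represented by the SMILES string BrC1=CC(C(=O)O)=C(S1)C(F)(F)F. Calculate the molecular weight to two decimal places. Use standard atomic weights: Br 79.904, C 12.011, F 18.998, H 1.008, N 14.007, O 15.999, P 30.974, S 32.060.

275.04 g/mol

First, the molecular formula is C6H2BrF3O2S (counting implicit H from valence).
  Br: 1 × 79.904 = 79.904
  C: 6 × 12.011 = 72.066
  F: 3 × 18.998 = 56.994
  H: 2 × 1.008 = 2.016
  O: 2 × 15.999 = 31.998
  S: 1 × 32.060 = 32.060
Sum: 1×79.904 + 6×12.011 + 3×18.998 + 2×1.008 + 2×15.999 + 1×32.060 = 275.038 → 275.04 g/mol.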